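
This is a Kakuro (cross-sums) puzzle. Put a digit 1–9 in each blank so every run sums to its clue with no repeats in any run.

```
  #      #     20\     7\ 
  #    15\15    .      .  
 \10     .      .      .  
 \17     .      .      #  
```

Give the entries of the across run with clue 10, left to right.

6 3 1

17 in 2 cells must be {8,9}.
The 15 across and the 7 down share only 6, so R1C3 = 6.
R2C3 = 7 − 6 = 1 completes the 7 down.
R1C2 = 15 − 6 = 9 completes the 15 across.
R3C2 = 8: the only remaining digit allowed by both the 17 across and the 20 down.
R2C2 = 20 − 17 = 3 completes the 20 down.
R3C1 = 17 − 8 = 9 completes the 17 across.
R2C1 = 10 − 4 = 6 completes the 10 across.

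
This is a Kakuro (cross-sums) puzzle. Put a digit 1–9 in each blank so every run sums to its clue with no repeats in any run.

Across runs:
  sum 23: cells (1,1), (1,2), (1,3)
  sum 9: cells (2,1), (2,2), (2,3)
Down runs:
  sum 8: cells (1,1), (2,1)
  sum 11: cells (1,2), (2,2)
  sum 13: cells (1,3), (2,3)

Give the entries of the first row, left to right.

23 in 3 cells must be {6,8,9}.
The 23 across and the 8 down share only 6, so (1,1) = 6.
(2,1) = 8 − 6 = 2 completes the 8 down.
Nothing is forced directly, so branch on (2,3), whose candidates are 4 or 6. If (2,3) = 6: then (1,3) would have to be in {8,9} for the 23 across but in {7} for the 13 down — contradiction. So (2,3) = 4.
(1,3) = 13 − 4 = 9 completes the 13 down.
(2,2) = 9 − 6 = 3 completes the 9 across.
(1,2) = 23 − 15 = 8 completes the 23 across.

6, 8, 9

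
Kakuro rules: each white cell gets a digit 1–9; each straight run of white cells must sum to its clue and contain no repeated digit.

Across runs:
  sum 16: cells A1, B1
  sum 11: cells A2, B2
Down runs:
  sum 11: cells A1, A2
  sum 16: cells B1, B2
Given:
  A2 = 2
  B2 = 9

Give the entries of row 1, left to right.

16 in 2 cells must be {7,9}.
A1 = 11 − 2 = 9 completes the 11 down.
B1 = 16 − 9 = 7 completes the 16 across.

9, 7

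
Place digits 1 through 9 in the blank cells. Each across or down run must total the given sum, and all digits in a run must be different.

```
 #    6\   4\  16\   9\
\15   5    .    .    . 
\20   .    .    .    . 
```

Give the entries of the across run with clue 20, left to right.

1 3 9 7

4 in 2 cells must be {1,3}; 16 in 2 cells must be {7,9}.
R1C3 = 7: the only remaining digit allowed by both the 15 across and the 16 down.
R2C1 = 6 − 5 = 1 completes the 6 down.
R2C2 = 3: the only remaining digit allowed by both the 20 across and the 4 down.
R2C3 = 16 − 7 = 9 completes the 16 down.
R2C4 = 20 − 13 = 7 completes the 20 across.
R1C2 = 4 − 3 = 1 completes the 4 down.
R1C4 = 15 − 13 = 2 completes the 15 across.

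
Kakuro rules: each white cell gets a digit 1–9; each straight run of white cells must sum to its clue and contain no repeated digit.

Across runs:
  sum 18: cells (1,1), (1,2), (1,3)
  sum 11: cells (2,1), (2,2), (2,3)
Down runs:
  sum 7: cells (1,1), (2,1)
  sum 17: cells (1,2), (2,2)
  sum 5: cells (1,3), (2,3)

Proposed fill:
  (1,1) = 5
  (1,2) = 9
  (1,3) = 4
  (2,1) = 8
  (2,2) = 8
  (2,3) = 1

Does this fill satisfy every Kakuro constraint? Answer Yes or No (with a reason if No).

No — the down run (1,1)–(2,1) sums to 13, not 7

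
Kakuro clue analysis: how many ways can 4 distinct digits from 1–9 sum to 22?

11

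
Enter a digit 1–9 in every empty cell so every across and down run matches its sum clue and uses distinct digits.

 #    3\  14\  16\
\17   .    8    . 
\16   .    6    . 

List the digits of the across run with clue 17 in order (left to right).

2, 8, 7

3 in 2 cells must be {1,2}; 16 in 2 cells must be {7,9}.
Given what's placed, R1C1 must be 2 to fit the 17 across and 3 down.
R1C3 = 17 − 10 = 7 completes the 17 across.
R2C1 = 3 − 2 = 1 completes the 3 down.
R2C3 = 16 − 7 = 9 completes the 16 across.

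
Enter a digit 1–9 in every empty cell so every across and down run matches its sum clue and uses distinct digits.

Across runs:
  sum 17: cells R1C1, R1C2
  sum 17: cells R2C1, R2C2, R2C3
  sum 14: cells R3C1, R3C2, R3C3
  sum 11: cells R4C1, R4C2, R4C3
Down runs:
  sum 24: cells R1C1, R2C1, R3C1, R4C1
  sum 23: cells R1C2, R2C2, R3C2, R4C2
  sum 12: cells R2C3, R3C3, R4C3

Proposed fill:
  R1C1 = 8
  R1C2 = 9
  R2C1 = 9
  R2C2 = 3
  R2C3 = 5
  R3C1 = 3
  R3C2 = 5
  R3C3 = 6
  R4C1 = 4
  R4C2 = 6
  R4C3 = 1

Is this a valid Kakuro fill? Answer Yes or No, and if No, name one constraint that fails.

Across: 8+9=17; 9+3+5=17; 3+5+6=14; 4+6+1=11. Down: 8+9+3+4=24; 9+3+5+6=23; 5+6+1=12. No digit repeats within any run.

Yes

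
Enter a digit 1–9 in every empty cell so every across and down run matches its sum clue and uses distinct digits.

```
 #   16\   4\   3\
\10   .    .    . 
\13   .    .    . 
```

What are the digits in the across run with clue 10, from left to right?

16 in 2 cells must be {7,9}; 4 in 2 cells must be {1,3}; 3 in 2 cells must be {1,2}.
The 10 across and the 16 down share only 7, so R1C1 = 7.
Given what's placed, R1C2 must be 1 to fit the 10 across and 4 down.
R1C3 = 10 − 8 = 2 completes the 10 across.
R2C1 = 16 − 7 = 9 completes the 16 down.
R2C2 = 4 − 1 = 3 completes the 4 down.
R2C3 = 13 − 12 = 1 completes the 13 across.

7 1 2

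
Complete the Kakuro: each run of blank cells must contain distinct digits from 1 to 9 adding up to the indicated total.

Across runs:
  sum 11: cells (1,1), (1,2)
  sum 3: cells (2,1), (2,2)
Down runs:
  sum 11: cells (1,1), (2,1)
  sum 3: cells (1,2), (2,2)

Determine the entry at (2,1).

3 in 2 cells must be {1,2}.
The 11 across and the 3 down share only 2, so (1,2) = 2.
The 3 across and the 11 down share only 2, so (2,1) = 2.
(2,2) = 3 − 2 = 1 completes the 3 across.
(1,1) = 11 − 2 = 9 completes the 11 across.

2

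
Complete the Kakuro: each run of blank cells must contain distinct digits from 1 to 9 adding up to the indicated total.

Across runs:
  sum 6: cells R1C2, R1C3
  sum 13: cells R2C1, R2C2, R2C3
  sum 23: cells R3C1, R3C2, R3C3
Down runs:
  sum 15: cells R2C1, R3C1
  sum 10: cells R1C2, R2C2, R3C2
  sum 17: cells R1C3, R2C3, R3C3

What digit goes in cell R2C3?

23 in 3 cells must be {6,8,9}.
Only 6 fits R3C2 under both its across sum 23 and down sum 10.
Given what's placed, R1C2 must be 1 to fit the 6 across and 10 down.
R1C3 = 6 − 1 = 5 completes the 6 across.
R2C2 = 10 − 7 = 3 completes the 10 down.
No cell is forced outright now. R3C1 can only be 8 or 9 (the digits allowed by both its 23 across and its 15 down). If R3C1 = 8: then R2C1 would have to be in {1,2,4,6,8,9} for the 13 across but in {7} for the 15 down — contradiction. So R3C1 = 9.
R2C1 = 15 − 9 = 6 completes the 15 down.
R2C3 = 13 − 9 = 4 completes the 13 across.

4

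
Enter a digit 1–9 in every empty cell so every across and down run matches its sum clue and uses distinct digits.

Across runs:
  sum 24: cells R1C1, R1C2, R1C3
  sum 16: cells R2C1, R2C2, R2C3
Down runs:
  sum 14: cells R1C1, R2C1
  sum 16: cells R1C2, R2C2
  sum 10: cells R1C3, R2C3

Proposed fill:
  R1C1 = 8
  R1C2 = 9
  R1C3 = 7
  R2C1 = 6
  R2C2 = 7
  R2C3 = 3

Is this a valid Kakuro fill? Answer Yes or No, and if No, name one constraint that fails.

Yes

Across: 8+9+7=24; 6+7+3=16. Down: 8+6=14; 9+7=16; 7+3=10. No digit repeats within any run.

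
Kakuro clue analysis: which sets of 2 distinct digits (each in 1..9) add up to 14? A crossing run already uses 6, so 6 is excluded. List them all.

2 distinct digits from 1–9 sum between 3 and 17.
Dropping sets that contain 6.
Only one set works: {5,9}.

{5,9}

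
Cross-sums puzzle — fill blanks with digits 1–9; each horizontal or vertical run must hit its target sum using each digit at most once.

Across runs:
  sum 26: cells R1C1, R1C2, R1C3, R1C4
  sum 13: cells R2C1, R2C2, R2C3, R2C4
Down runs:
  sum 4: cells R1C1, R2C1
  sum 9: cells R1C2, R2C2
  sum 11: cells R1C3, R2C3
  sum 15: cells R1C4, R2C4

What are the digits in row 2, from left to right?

4 in 2 cells must be {1,3}.
Only 3 fits R1C1 under both its across sum 26 and down sum 4.
R2C1 = 4 − 3 = 1 completes the 4 down.
Nothing is forced directly, so branch on R1C2, whose candidates are 6 or 8. If R1C2 = 8: then R2C2 would have to be in {2,3,4,5,6,7} for the 13 across but in {1} for the 9 down — contradiction. So R1C2 = 6.
R2C2 = 9 − 6 = 3 completes the 9 down.
R2C4 = 7: the only remaining digit allowed by both the 13 across and the 15 down.
R1C4 = 15 − 7 = 8 completes the 15 down.
R2C3 = 13 − 11 = 2 completes the 13 across.

1, 3, 2, 7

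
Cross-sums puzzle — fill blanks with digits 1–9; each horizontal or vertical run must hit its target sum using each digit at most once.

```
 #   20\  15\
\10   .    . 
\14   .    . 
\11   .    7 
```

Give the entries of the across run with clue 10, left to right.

7, 3

R3C1 = 11 − 7 = 4 completes the 11 across.
R2C1 = 9: the only remaining digit allowed by both the 14 across and the 20 down.
R2C2 = 14 − 9 = 5 completes the 14 across.
R1C1 = 20 − 13 = 7 completes the 20 down.
R1C2 = 10 − 7 = 3 completes the 10 across.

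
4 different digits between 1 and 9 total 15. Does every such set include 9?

No

Counterexample: {1,2,4,8} sums to 15 without using 9.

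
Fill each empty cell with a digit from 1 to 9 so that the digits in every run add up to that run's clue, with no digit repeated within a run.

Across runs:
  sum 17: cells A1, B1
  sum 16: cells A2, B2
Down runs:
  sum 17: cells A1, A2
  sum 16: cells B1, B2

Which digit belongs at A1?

17 in 2 cells must be {8,9}; 16 in 2 cells must be {7,9}.
The 17 across and the 16 down share only 9, so B1 = 9.
The 16 across and the 17 down share only 9, so A2 = 9.
B2 = 16 − 9 = 7 completes the 16 across.
A1 = 17 − 9 = 8 completes the 17 across.

8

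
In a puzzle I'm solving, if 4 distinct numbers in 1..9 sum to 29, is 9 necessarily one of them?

Yes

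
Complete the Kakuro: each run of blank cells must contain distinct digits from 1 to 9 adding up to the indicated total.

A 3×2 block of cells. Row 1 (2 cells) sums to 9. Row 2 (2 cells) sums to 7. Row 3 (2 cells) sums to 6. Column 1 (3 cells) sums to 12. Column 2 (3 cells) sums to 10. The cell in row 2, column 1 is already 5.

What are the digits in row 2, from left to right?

(2,2) = 7 − 5 = 2 completes the 7 across.
Nothing is forced directly, so branch on (3,1), whose candidates are 1 or 4. If (3,1) = 4: that forces (1,1) = 3, after which (1,2) would have to be in {6} for the 9 across but in {1,3,5,7} for the 10 down — contradiction. So (3,1) = 1.
(1,1) = 12 − 6 = 6 completes the 12 down.
(1,2) = 9 − 6 = 3 completes the 9 across.
(3,2) = 6 − 1 = 5 completes the 6 across.

5, 2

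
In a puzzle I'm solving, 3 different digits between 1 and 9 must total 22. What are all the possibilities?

3 distinct digits from 1–9 sum between 6 and 24.

{5,8,9}; {6,7,9}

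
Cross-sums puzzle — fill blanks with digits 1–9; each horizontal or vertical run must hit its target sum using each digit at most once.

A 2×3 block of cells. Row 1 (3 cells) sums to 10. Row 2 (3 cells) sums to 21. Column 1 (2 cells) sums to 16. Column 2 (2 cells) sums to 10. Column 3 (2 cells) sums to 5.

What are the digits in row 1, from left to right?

7 2 1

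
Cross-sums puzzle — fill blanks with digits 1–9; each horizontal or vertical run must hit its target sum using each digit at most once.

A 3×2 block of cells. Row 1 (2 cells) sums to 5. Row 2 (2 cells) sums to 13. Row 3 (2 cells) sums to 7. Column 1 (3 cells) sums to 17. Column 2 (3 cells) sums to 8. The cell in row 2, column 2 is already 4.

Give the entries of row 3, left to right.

(2,1) = 13 − 4 = 9 completes the 13 across.
Nothing is forced directly, so branch on (1,2), whose candidates are 1 or 3. If (1,2) = 1: then (1,1) would have to be in {4} for the 5 across but in {1,2,3,5,6,7} for the 17 down — contradiction. So (1,2) = 3.
(1,1) = 5 − 3 = 2 completes the 5 across.
(3,1) = 17 − 11 = 6 completes the 17 down.
(3,2) = 7 − 6 = 1 completes the 7 across.

6 1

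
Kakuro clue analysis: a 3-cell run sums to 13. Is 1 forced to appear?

Counterexample: {2,3,8} sums to 13 without using 1.

No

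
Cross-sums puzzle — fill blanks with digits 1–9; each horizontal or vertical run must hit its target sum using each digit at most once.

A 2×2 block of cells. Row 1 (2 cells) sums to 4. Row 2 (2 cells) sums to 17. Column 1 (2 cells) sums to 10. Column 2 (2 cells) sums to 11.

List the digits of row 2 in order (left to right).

4 in 2 cells must be {1,3}; 17 in 2 cells must be {8,9}.
The 4 across and the 11 down share only 3, so (1,2) = 3.
(2,2) = 11 − 3 = 8 completes the 11 down.
(1,1) = 4 − 3 = 1 completes the 4 across.
(2,1) = 17 − 8 = 9 completes the 17 across.

9, 8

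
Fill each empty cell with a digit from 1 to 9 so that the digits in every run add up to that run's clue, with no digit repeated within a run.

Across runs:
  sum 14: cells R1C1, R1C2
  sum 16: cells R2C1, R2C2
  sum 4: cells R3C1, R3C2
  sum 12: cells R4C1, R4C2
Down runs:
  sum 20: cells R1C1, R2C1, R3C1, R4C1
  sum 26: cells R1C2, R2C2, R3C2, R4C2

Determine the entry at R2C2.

9

16 in 2 cells must be {7,9}; 4 in 2 cells must be {1,3}.
Only 3 fits R3C2 under both its across sum 4 and down sum 26.
Given what's placed, R2C2 must be 9 to fit the 16 across and 26 down.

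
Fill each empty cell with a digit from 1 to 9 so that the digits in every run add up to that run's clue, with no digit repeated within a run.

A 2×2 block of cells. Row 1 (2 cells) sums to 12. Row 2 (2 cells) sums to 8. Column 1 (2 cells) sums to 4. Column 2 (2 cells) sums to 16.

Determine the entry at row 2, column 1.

1

4 in 2 cells must be {1,3}; 16 in 2 cells must be {7,9}.
The 12 across and the 4 down share only 3, so (1,1) = 3.
(1,2) = 12 − 3 = 9 completes the 12 across.
(2,1) = 4 − 3 = 1 completes the 4 down.
(2,2) = 8 − 1 = 7 completes the 8 across.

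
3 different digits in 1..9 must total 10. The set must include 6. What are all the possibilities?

{1,3,6}

3 distinct digits from 1–9 sum between 6 and 24.
Keeping only sets containing 6.
Only one set works: {1,3,6}.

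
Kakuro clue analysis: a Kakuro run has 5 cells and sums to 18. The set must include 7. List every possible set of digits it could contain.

{1,2,3,5,7}

5 distinct digits from 1–9 sum between 15 and 35.
Keeping only sets containing 7.
Only one set works: {1,2,3,5,7}.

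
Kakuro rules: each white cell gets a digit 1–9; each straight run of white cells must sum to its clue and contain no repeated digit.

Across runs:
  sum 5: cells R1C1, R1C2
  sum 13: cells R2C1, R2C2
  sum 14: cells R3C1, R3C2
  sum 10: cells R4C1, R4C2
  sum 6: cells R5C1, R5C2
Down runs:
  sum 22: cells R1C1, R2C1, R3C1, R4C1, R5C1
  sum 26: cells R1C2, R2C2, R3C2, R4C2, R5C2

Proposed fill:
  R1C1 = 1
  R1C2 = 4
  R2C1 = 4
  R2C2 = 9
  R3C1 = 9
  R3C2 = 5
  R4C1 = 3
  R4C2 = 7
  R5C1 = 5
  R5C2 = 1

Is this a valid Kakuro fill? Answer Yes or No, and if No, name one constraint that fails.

Across: 1+4=5; 4+9=13; 9+5=14; 3+7=10; 5+1=6. Down: 1+4+9+3+5=22; 4+9+5+7+1=26. No digit repeats within any run.

Yes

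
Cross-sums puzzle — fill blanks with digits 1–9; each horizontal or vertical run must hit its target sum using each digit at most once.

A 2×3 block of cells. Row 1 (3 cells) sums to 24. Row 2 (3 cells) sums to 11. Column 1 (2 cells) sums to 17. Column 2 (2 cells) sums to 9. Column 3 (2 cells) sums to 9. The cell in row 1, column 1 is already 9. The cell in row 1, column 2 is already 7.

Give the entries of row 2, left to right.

24 in 3 cells must be {7,8,9}; 17 in 2 cells must be {8,9}.
(1,3) = 24 − 16 = 8 completes the 24 across.
(2,1) = 17 − 9 = 8 completes the 17 down.
(2,2) = 9 − 7 = 2 completes the 9 down.
(2,3) = 11 − 10 = 1 completes the 11 across.

8, 2, 1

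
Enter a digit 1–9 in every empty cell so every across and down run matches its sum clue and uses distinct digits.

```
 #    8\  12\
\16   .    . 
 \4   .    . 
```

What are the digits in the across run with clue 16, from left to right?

16 in 2 cells must be {7,9}; 4 in 2 cells must be {1,3}.
The 16 across and the 8 down share only 7, so R1C1 = 7.
R1C2 = 16 − 7 = 9 completes the 16 across.
R2C1 = 8 − 7 = 1 completes the 8 down.
R2C2 = 4 − 1 = 3 completes the 4 across.

7 9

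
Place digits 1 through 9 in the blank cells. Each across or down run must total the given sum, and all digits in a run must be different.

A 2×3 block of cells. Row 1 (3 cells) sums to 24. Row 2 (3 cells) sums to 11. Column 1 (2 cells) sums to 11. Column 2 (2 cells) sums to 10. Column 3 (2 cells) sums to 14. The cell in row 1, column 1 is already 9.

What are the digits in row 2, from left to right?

24 in 3 cells must be {7,8,9}.
Given what's placed, (1,3) must be 8 to fit the 24 across and 14 down.
(2,1) = 11 − 9 = 2 completes the 11 down.
(2,3) = 14 − 8 = 6 completes the 14 down.
(1,2) = 24 − 17 = 7 completes the 24 across.
(2,2) = 11 − 8 = 3 completes the 11 across.

2, 3, 6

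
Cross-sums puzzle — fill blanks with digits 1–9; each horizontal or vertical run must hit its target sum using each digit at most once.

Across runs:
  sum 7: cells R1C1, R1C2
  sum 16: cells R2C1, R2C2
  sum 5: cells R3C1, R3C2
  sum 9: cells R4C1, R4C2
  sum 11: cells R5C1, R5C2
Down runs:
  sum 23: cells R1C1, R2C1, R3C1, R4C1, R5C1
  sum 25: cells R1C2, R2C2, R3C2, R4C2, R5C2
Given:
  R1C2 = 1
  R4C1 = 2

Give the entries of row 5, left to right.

16 in 2 cells must be {7,9}.
R1C1 = 7 − 1 = 6 completes the 7 across.
R4C2 = 9 − 2 = 7 completes the 9 across.
Given what's placed, R2C2 must be 9 to fit the 16 across and 25 down.
R2C1 = 16 − 9 = 7 completes the 16 across.
R3C1 = 3: the only remaining digit allowed by both the 5 across and the 23 down.
R3C2 = 5 − 3 = 2 completes the 5 across.
R5C1 = 23 − 18 = 5 completes the 23 down.
R5C2 = 11 − 5 = 6 completes the 11 across.

5 6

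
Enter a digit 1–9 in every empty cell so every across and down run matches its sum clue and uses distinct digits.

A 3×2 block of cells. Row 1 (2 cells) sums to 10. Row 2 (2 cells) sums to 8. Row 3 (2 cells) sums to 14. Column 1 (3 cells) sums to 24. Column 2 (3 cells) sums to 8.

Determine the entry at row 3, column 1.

24 in 3 cells must be {7,8,9}.
The 8 across and the 24 down share only 7, so (2,1) = 7.
(2,2) = 8 − 7 = 1 completes the 8 across.
Given what's placed, (3,2) must be 5 to fit the 14 across and 8 down.
(1,2) = 8 − 6 = 2 completes the 8 down.
(3,1) = 14 − 5 = 9 completes the 14 across.
(1,1) = 10 − 2 = 8 completes the 10 across.

9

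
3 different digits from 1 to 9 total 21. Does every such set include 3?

No

Counterexample: {4,8,9} sums to 21 without using 3.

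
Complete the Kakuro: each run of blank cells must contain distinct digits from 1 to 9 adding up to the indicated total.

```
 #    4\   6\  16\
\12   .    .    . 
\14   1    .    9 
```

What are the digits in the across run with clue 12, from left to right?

3, 2, 7

4 in 2 cells must be {1,3}; 16 in 2 cells must be {7,9}.
R1C1 = 4 − 1 = 3 completes the 4 down.
R1C3 = 16 − 9 = 7 completes the 16 down.
R2C2 = 14 − 10 = 4 completes the 14 across.
R1C2 = 12 − 10 = 2 completes the 12 across.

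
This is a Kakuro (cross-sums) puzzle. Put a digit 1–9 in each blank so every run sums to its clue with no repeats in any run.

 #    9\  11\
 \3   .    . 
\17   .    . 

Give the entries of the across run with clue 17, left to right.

8 9

3 in 2 cells must be {1,2}; 17 in 2 cells must be {8,9}.
The 3 across and the 11 down share only 2, so R1C2 = 2.
The 17 across and the 9 down share only 8, so R2C1 = 8.
R2C2 = 17 − 8 = 9 completes the 17 across.
R1C1 = 3 − 2 = 1 completes the 3 across.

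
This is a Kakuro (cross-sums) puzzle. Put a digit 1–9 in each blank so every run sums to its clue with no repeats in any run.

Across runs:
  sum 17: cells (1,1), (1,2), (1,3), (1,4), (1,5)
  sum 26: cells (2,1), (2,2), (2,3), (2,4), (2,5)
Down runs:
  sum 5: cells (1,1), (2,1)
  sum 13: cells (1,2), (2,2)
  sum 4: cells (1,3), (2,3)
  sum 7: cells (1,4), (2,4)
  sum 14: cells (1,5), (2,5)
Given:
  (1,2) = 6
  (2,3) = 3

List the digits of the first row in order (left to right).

4 in 2 cells must be {1,3}.
(1,3) = 4 − 3 = 1 completes the 4 down.
(1,5) = 5: the only remaining digit allowed by both the 17 across and the 14 down.
(2,2) = 13 − 6 = 7 completes the 13 down.
(2,5) = 14 − 5 = 9 completes the 14 down.
Nothing is forced directly, so branch on (2,1), whose candidates are 1 or 2. If (2,1) = 1: then (1,1) would have to be in {2,3} for the 17 across but in {4} for the 5 down — contradiction. So (2,1) = 2.
(1,1) = 5 − 2 = 3 completes the 5 down.
(1,4) = 17 − 15 = 2 completes the 17 across.

3 6 1 2 5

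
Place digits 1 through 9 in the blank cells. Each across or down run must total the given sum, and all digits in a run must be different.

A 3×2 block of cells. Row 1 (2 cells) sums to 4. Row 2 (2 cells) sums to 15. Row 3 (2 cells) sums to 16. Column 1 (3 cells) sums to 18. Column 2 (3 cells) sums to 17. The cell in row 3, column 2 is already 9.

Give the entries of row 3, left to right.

7 9

4 in 2 cells must be {1,3}; 16 in 2 cells must be {7,9}.
(3,1) = 16 − 9 = 7 completes the 16 across.
(1,1) = 3: the only remaining digit allowed by both the 4 across and the 18 down.
(1,2) = 4 − 3 = 1 completes the 4 across.
(2,1) = 18 − 10 = 8 completes the 18 down.
(2,2) = 15 − 8 = 7 completes the 15 across.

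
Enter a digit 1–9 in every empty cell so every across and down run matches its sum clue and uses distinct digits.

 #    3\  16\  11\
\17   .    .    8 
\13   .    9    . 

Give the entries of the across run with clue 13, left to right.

3 in 2 cells must be {1,2}; 16 in 2 cells must be {7,9}.
Given what's placed, R1C1 must be 2 to fit the 17 across and 3 down.
R1C2 = 17 − 10 = 7 completes the 17 across.
R2C1 = 3 − 2 = 1 completes the 3 down.
R2C3 = 13 − 10 = 3 completes the 13 across.

1 9 3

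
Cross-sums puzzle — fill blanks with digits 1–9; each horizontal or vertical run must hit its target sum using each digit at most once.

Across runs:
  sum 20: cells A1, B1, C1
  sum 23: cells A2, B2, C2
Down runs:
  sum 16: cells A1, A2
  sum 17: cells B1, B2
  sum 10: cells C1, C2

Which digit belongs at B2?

23 in 3 cells must be {6,8,9}; 16 in 2 cells must be {7,9}; 17 in 2 cells must be {8,9}.
The 23 across and the 16 down share only 9, so A2 = 9.
Given what's placed, B2 must be 8 to fit the 23 across and 17 down.
C2 = 23 − 17 = 6 completes the 23 across.
A1 = 16 − 9 = 7 completes the 16 down.
B1 = 17 − 8 = 9 completes the 17 down.
C1 = 20 − 16 = 4 completes the 20 across.

8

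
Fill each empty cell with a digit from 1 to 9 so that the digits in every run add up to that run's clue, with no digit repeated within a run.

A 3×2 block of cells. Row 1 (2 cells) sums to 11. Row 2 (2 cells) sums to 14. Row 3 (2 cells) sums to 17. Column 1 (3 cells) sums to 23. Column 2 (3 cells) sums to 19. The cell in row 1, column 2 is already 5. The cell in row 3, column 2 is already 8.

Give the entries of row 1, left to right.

6 5

17 in 2 cells must be {8,9}; 23 in 3 cells must be {6,8,9}.
(1,1) = 11 − 5 = 6 completes the 11 across.
(2,2) = 19 − 13 = 6 completes the 19 down.
(3,1) = 17 − 8 = 9 completes the 17 across.
(2,1) = 14 − 6 = 8 completes the 14 across.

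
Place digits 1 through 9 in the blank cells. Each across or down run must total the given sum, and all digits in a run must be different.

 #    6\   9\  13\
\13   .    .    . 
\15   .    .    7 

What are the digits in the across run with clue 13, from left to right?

R1C3 = 13 − 7 = 6 completes the 13 down.
Nothing is forced directly, so branch on R2C1, whose candidates are 2 or 5. If R2C1 = 5: then R1C1 would have to be in {2,3,4,5} for the 13 across but in {1} for the 6 down — contradiction. So R2C1 = 2.
R1C1 = 6 − 2 = 4 completes the 6 down.
R1C2 = 13 − 10 = 3 completes the 13 across.
R2C2 = 15 − 9 = 6 completes the 15 across.

4, 3, 6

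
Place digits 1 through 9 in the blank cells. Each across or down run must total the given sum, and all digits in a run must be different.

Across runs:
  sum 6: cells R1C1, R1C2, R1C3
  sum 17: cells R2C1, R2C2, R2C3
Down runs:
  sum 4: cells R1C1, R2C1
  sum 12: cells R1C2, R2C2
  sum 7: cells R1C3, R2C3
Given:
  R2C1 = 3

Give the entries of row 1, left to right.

6 in 3 cells must be {1,2,3}; 4 in 2 cells must be {1,3}.
R1C1 = 4 − 3 = 1 completes the 4 down.
Given what's placed, R1C2 must be 3 to fit the 6 across and 12 down.
R1C3 = 6 − 4 = 2 completes the 6 across.
R2C2 = 12 − 3 = 9 completes the 12 down.
R2C3 = 17 − 12 = 5 completes the 17 across.

1, 3, 2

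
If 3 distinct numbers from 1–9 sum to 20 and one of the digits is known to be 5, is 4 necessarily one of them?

No

Counterexample: {5,6,9} sums to 20 under that restriction without using 4.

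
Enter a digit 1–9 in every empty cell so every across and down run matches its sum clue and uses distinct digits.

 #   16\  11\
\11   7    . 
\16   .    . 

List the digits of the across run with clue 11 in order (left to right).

7 4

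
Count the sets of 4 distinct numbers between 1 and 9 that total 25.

6

4 distinct digits from 1–9 sum between 10 and 30.
Enumerating: {1,7,8,9}, {2,6,8,9}, {3,5,8,9}, {3,6,7,9}, {4,5,7,9}, {4,6,7,8}.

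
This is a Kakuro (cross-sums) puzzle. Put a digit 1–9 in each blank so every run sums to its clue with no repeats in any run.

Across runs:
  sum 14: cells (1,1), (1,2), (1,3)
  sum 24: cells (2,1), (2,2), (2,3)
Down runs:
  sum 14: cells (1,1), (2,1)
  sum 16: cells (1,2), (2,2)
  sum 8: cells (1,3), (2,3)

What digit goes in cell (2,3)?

24 in 3 cells must be {7,8,9}; 16 in 2 cells must be {7,9}.
The 24 across and the 8 down share only 7, so (2,3) = 7.
(1,3) = 8 − 7 = 1 completes the 8 down.
Given what's placed, (2,2) must be 9 to fit the 24 across and 16 down.
(1,2) = 16 − 9 = 7 completes the 16 down.
(2,1) = 24 − 16 = 8 completes the 24 across.
(1,1) = 14 − 8 = 6 completes the 14 across.

7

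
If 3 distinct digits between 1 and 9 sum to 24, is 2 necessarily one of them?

No

The only way to make 24 from 3 distinct digits is {7,8,9}, which does not contain 2.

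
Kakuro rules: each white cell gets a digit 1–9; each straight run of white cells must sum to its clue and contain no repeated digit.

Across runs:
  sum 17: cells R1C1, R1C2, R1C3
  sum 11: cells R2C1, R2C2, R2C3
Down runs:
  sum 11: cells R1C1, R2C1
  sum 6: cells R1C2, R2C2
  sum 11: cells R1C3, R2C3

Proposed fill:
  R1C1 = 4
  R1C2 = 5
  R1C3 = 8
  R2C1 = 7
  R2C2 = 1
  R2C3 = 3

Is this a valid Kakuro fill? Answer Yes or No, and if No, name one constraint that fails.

Yes

Across: 4+5+8=17; 7+1+3=11. Down: 4+7=11; 5+1=6; 8+3=11. No digit repeats within any run.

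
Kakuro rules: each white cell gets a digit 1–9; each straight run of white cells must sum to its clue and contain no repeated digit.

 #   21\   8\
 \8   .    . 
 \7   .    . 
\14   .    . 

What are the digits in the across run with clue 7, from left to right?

5, 2

The 14 across and the 8 down share only 5, so R3C2 = 5.
R3C1 = 14 − 5 = 9 completes the 14 across.
Nothing is forced directly, so branch on R1C1, whose candidates are 5 or 7. If R1C1 = 5: then R1C2 would have to be in {3} for the 8 across but in {1,2} for the 8 down — contradiction. So R1C1 = 7.
R1C2 = 8 − 7 = 1 completes the 8 across.
R2C1 = 21 − 16 = 5 completes the 21 down.
R2C2 = 7 − 5 = 2 completes the 7 across.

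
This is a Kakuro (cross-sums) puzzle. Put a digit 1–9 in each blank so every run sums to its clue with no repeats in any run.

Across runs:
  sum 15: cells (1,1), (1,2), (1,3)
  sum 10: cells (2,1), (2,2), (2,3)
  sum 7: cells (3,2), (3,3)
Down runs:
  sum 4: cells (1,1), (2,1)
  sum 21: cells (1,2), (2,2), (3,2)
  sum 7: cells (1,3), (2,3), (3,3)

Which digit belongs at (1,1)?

3

4 in 2 cells must be {1,3}; 7 in 3 cells must be {1,2,4}.
Nothing is forced directly, so branch on (1,1), whose candidates are 1 or 3. If (1,1) = 1: then (1,3) would have to be in {5,6,8,9} for the 15 across but in {1,2,4} for the 7 down — contradiction. So (1,1) = 3.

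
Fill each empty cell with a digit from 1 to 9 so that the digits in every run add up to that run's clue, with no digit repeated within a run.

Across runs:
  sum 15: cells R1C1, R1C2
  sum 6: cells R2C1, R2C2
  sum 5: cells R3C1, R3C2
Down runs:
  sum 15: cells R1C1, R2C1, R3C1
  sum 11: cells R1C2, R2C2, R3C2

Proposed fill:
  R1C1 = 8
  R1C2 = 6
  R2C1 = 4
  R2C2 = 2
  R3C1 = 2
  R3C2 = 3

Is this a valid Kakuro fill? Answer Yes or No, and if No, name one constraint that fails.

No — the down run R1C1–R3C1 sums to 14, not 15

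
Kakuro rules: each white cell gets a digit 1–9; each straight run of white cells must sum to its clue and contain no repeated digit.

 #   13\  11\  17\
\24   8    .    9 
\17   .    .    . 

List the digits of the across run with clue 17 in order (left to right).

5, 4, 8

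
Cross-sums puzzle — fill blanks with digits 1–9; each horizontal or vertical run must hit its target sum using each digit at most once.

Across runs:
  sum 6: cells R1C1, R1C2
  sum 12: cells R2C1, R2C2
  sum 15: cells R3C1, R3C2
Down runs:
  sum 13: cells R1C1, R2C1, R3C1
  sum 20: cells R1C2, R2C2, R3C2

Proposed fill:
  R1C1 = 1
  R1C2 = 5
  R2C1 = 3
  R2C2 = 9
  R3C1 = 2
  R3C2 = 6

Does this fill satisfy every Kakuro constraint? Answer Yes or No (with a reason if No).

No — the down run R1C1–R3C1 sums to 6, not 13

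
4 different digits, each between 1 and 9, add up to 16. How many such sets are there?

4 distinct digits from 1–9 sum between 10 and 30.

8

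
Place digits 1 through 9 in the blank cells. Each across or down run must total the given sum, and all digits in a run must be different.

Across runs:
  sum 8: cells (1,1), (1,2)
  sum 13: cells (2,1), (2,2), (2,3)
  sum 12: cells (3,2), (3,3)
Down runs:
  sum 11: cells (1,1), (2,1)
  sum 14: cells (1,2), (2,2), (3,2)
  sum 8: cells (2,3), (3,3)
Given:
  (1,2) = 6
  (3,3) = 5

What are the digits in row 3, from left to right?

7, 5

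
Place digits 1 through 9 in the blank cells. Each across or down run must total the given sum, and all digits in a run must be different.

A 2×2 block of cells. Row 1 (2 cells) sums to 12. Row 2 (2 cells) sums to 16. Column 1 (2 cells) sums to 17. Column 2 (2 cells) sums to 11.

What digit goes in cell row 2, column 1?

9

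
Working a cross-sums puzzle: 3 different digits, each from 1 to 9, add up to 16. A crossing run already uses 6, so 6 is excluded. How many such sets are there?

5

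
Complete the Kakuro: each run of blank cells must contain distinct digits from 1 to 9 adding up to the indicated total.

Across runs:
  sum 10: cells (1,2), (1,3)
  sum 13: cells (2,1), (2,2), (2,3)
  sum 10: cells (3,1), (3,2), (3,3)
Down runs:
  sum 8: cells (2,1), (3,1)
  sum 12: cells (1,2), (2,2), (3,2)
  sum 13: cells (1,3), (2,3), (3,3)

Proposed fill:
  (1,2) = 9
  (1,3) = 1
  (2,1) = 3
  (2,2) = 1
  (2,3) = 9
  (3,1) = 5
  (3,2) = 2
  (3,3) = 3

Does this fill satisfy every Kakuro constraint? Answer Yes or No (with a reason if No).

Yes

Across: 9+1=10; 3+1+9=13; 5+2+3=10. Down: 3+5=8; 9+1+2=12; 1+9+3=13. No digit repeats within any run.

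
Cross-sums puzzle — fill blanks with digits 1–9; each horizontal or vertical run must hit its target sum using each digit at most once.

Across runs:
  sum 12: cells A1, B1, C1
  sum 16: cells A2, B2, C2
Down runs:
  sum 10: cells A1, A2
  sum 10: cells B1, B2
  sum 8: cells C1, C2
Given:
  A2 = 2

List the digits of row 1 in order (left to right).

A1 = 10 − 2 = 8 completes the 10 down.
No cell is forced outright now. C2 can only be 5 or 6 (the digits allowed by both its 16 across and its 8 down). If C2 = 6: then C1 would have to be in {1,3} for the 12 across but in {2} for the 8 down — contradiction. So C2 = 5.
C1 = 8 − 5 = 3 completes the 8 down.
B2 = 16 − 7 = 9 completes the 16 across.
B1 = 12 − 11 = 1 completes the 12 across.

8 1 3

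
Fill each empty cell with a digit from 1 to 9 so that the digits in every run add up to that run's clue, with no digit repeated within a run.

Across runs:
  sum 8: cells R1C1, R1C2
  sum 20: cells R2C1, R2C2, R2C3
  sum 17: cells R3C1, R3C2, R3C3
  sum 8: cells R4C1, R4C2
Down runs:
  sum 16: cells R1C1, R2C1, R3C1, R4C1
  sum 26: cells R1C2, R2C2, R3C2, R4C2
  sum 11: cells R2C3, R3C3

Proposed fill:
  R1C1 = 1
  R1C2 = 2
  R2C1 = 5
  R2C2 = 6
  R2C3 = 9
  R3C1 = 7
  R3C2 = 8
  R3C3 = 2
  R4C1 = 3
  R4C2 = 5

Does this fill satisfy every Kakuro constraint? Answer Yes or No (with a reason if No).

No — the down run R1C2–R4C2 sums to 21, not 26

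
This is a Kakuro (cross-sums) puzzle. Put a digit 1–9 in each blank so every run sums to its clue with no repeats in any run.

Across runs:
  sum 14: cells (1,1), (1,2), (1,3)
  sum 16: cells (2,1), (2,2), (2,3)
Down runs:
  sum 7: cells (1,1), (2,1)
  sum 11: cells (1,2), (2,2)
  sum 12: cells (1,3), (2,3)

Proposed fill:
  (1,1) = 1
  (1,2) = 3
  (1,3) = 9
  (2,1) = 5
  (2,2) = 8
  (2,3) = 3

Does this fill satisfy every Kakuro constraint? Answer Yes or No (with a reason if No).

No — the across run (1,1)–(1,3) sums to 13, not 14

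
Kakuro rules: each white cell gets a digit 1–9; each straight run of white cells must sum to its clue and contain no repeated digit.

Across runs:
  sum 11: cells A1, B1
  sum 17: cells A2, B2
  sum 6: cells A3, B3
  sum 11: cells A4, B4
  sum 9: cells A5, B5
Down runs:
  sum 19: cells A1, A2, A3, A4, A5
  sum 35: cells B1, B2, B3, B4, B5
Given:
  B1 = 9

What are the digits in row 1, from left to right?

2, 9

17 in 2 cells must be {8,9}; 35 in 5 cells must be {5,6,7,8,9}.
A1 = 11 − 9 = 2 completes the 11 across.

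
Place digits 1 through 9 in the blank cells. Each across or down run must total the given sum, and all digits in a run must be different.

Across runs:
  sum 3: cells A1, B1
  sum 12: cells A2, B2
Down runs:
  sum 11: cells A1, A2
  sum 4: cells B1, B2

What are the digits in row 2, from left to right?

3 in 2 cells must be {1,2}; 4 in 2 cells must be {1,3}.
The 3 across and the 11 down share only 2, so A1 = 2.
B1 = 3 − 2 = 1 completes the 3 across.
A2 = 11 − 2 = 9 completes the 11 down.
B2 = 12 − 9 = 3 completes the 12 across.

9 3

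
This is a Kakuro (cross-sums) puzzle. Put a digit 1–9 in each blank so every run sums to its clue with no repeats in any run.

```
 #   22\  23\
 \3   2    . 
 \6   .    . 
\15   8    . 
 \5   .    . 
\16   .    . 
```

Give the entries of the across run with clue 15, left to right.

8 7

3 in 2 cells must be {1,2}; 16 in 2 cells must be {7,9}.
R1C2 = 3 − 2 = 1 completes the 3 across.
R3C2 = 15 − 8 = 7 completes the 15 across.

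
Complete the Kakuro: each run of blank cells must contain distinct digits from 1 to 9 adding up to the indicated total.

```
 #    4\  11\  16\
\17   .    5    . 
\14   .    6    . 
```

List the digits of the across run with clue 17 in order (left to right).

4 in 2 cells must be {1,3}; 16 in 2 cells must be {7,9}.
Given what's placed, R1C1 must be 3 to fit the 17 across and 4 down.
R1C3 = 17 − 8 = 9 completes the 17 across.
R2C1 = 4 − 3 = 1 completes the 4 down.
R2C3 = 14 − 7 = 7 completes the 14 across.

3 5 9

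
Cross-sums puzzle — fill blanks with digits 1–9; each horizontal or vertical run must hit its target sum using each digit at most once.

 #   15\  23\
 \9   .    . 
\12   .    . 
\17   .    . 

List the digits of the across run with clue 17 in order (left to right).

8 9

17 in 2 cells must be {8,9}; 23 in 3 cells must be {6,8,9}.
Nothing is forced directly, so branch on R1C2, whose candidates are 6 or 8. If R1C2 = 8: that forces R1C1 = 1, R2C2 = 9, after which R3C2 would have to be in {8,9} for the 17 across but in {6} for the 23 down — contradiction. So R1C2 = 6.
R1C1 = 9 − 6 = 3 completes the 9 across.
Given what's placed, R3C1 must be 8 to fit the 17 across and 15 down.
R3C2 = 17 − 8 = 9 completes the 17 across.
R2C1 = 15 − 11 = 4 completes the 15 down.
R2C2 = 12 − 4 = 8 completes the 12 across.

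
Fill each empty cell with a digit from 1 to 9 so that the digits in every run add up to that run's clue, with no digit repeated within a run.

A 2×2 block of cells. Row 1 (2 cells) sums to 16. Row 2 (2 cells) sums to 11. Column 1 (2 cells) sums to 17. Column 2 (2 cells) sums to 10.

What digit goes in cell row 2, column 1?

8

16 in 2 cells must be {7,9}; 17 in 2 cells must be {8,9}.
The 16 across and the 17 down share only 9, so (1,1) = 9.
(1,2) = 16 − 9 = 7 completes the 16 across.
(2,1) = 17 − 9 = 8 completes the 17 down.
(2,2) = 11 − 8 = 3 completes the 11 across.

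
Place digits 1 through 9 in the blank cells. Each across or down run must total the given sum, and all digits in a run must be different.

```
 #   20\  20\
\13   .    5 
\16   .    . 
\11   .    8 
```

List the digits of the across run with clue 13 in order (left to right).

16 in 2 cells must be {7,9}.
R1C1 = 13 − 5 = 8 completes the 13 across.
R2C2 = 20 − 13 = 7 completes the 20 down.
R3C1 = 11 − 8 = 3 completes the 11 across.
R2C1 = 16 − 7 = 9 completes the 16 across.

8 5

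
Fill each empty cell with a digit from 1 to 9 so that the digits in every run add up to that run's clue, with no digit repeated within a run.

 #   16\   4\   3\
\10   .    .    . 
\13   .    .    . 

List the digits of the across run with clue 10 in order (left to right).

16 in 2 cells must be {7,9}; 4 in 2 cells must be {1,3}; 3 in 2 cells must be {1,2}.
The 10 across and the 16 down share only 7, so R1C1 = 7.
Given what's placed, R1C2 must be 1 to fit the 10 across and 4 down.
R1C3 = 10 − 8 = 2 completes the 10 across.
R2C1 = 16 − 7 = 9 completes the 16 down.
R2C2 = 4 − 1 = 3 completes the 4 down.
R2C3 = 13 − 12 = 1 completes the 13 across.

7 1 2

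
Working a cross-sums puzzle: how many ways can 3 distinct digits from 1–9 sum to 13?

7

3 distinct digits from 1–9 sum between 6 and 24.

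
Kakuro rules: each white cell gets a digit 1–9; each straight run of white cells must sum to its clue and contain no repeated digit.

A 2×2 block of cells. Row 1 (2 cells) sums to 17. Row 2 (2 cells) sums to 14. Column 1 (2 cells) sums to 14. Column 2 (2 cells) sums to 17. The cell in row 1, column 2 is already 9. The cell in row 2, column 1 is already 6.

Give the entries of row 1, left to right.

17 in 2 cells must be {8,9}.
(1,1) = 17 − 9 = 8 completes the 17 across.
(2,2) = 14 − 6 = 8 completes the 14 across.

8, 9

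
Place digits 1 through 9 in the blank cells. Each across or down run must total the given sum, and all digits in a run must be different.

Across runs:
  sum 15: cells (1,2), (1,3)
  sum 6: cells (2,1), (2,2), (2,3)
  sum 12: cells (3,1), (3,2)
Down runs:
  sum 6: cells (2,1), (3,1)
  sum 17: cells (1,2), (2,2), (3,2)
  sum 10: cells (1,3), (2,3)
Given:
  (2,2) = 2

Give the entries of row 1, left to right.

6 in 3 cells must be {1,2,3}.
Given what's placed, (2,1) must be 1 to fit the 6 across and 6 down.
(2,3) = 6 − 3 = 3 completes the 6 across.
(3,1) = 6 − 1 = 5 completes the 6 down.
(3,2) = 12 − 5 = 7 completes the 12 across.
(1,2) = 17 − 9 = 8 completes the 17 down.
(1,3) = 15 − 8 = 7 completes the 15 across.

8, 7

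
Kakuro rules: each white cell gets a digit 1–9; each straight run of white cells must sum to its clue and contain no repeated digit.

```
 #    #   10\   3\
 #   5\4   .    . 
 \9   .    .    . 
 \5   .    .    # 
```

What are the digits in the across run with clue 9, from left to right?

4 in 2 cells must be {1,3}; 3 in 2 cells must be {1,2}.
The 4 across and the 3 down share only 1, so R1C3 = 1.
R2C3 = 3 − 1 = 2 completes the 3 down.
R1C2 = 4 − 1 = 3 completes the 4 across.
No cell is forced outright now. R2C2 can only be 1 or 6 (the digits allowed by both its 9 across and its 10 down). If R2C2 = 1: then R2C1 would have to be in {6} for the 9 across but in {1,2,3,4} for the 5 down — contradiction. So R2C2 = 6.
R2C1 = 9 − 8 = 1 completes the 9 across.
R3C1 = 5 − 1 = 4 completes the 5 down.
R3C2 = 5 − 4 = 1 completes the 5 across.

1 6 2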